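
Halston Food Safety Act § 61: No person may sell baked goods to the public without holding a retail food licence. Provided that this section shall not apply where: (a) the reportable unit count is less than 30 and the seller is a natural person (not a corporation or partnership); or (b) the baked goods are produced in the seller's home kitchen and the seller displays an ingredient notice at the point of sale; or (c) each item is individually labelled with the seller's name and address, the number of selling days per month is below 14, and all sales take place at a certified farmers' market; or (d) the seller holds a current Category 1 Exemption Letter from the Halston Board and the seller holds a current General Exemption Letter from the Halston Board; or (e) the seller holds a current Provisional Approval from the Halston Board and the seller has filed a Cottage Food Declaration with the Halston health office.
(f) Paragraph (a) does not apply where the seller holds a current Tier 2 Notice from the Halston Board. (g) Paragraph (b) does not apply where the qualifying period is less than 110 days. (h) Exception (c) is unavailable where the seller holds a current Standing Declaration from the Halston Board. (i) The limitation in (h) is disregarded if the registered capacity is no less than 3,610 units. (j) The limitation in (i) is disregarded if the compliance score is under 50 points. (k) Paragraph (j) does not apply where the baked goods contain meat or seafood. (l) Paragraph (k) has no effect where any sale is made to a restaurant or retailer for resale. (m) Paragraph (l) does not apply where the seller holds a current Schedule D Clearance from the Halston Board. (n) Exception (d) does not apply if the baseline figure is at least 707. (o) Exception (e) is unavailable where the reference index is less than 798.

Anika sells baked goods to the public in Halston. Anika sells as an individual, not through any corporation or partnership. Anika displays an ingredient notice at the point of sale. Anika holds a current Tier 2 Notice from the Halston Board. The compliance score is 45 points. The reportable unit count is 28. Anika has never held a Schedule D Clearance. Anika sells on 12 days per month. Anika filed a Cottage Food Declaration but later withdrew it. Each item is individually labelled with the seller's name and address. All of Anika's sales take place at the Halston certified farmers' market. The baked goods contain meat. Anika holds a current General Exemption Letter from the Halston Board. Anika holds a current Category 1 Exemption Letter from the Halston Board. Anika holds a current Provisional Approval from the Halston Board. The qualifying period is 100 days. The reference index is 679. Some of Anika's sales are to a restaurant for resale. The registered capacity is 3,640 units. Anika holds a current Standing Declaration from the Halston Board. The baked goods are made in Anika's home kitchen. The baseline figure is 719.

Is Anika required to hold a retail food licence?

Exception (a) is satisfied on its face — the reportable unit count is 28, less than the 30 limit; the seller is a natural person. But applying paragraph (f): (f) applies — a current Tier 2 Notice is held. (a) is therefore removed.
All of (b)'s requirements are met (the baked goods are home-kitchen produced; an ingredient notice is displayed). But applying paragraph (g): (g) is triggered — the qualifying period is 100 days, less than the 110 days limit. So (b) is unavailable.
All of (c)'s requirements are met (items are individually labelled; the number of selling days per month is 12, below the 14 limit; all sales are at a certified farmers' market). But: (h) operates — a current Standing Declaration is held. (i) is engaged (the registered capacity is 3,640 units, meeting the 3,610 units threshold), but is set aside by (j): (j) operates against (i): the compliance score is 45 points, under the 50 points limit. (k) applies (the baked goods contain meat), but is itself disapplied by (l): (l) is triggered — some sales are to a restaurant for resale. (m), which would lift (l), is inapplicable — the Schedule D Clearance is not current. So (c) is unavailable.
All of (d)'s requirements are met (a current Category 1 Exemption Letter is held; a current General Exemption Letter is held). But: (n) applies — the baseline figure is 719, meeting the 707 threshold. So (d) is unavailable.
Exception (e) requires that the seller has filed a Cottage Food Declaration with the Halston health office; but the Cottage Food Declaration was withdrawn, so (e) is unavailable.
No exception is made out. Anika falls within the general rule.

Yes — Anika must hold a retail food licence.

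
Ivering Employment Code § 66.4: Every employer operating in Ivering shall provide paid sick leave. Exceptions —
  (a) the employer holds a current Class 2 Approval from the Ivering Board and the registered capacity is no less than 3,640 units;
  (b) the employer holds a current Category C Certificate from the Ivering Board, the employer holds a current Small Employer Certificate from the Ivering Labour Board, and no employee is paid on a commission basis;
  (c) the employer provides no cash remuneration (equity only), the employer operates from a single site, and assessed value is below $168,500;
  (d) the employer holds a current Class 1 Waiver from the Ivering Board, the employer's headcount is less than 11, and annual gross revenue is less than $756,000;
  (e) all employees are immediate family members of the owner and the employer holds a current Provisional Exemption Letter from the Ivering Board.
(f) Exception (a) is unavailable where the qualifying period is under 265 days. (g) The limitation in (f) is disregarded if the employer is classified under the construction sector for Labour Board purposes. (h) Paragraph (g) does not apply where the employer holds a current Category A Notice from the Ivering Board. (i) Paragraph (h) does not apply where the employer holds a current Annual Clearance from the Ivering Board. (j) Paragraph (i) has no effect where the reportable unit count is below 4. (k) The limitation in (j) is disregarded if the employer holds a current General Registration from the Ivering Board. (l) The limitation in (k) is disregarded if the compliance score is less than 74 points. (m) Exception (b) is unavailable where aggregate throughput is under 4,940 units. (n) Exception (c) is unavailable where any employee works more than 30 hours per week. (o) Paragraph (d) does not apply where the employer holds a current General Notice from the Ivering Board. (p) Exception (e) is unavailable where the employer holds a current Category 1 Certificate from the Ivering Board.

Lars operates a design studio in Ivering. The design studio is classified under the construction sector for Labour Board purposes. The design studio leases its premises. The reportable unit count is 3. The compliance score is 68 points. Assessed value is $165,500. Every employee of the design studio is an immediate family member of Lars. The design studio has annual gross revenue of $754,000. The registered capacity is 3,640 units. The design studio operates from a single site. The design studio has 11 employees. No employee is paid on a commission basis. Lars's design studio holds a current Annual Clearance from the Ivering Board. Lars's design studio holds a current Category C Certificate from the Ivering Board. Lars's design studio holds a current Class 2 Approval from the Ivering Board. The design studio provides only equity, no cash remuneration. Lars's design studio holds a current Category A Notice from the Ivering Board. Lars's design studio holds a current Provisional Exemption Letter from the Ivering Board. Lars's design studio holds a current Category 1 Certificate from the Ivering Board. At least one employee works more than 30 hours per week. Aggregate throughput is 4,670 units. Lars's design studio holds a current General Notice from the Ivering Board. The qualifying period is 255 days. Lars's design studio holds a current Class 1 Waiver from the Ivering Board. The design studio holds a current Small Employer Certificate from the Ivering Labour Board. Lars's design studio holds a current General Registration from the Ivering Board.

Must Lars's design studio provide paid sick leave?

Yes — Lars's design studio must provide paid sick leave.

All of (a)'s requirements are met (a current Class 2 Approval is held; the registered capacity is 3,640 units, meeting the 3,640 units threshold). However, paragraphs (f)–(l) must be considered: (f) applies — the qualifying period is 255 days, under the 265 days limit. (g) operates (the design studio is classified under the construction sector), but yields to (h): (h) operates against (g): a current Category A Notice is held. (i) applies (a current Annual Clearance is held), but is itself disapplied by (j): (j) operates against (i): the reportable unit count is 3, below the 4 limit. (k) is engaged (a current General Registration is held), but is overridden by (l): (l) operates — the compliance score is 68 points, less than the 74 points limit. (a) is therefore removed.
All of (b)'s requirements are met (a current Category C Certificate is held; a current Small Employer Certificate is held; no employee is paid on commission). But applying paragraph (m): (m) is engaged — aggregate throughput is 4,670 units, under the 4,940 units limit. (b) is therefore removed.
Exception (c) is satisfied on its face — remuneration is equity-only; the employer operates from a single site; assessed value is $165,500, below the $168,500 limit. However, paragraph (n) must be considered: (n) operates against (c): at least one employee exceeds 30 hours/week. (c) is therefore removed.
Exception (d) does not apply: the employer's headcount is 11, not less than 11.
Exception (e): every employee is an immediate family member; a current Provisional Exemption Letter is held — every condition holds. But: (p) operates against (e): a current Category 1 Certificate is held. (e) is therefore removed.
None of the exceptions is available; § 66.4 applies in full.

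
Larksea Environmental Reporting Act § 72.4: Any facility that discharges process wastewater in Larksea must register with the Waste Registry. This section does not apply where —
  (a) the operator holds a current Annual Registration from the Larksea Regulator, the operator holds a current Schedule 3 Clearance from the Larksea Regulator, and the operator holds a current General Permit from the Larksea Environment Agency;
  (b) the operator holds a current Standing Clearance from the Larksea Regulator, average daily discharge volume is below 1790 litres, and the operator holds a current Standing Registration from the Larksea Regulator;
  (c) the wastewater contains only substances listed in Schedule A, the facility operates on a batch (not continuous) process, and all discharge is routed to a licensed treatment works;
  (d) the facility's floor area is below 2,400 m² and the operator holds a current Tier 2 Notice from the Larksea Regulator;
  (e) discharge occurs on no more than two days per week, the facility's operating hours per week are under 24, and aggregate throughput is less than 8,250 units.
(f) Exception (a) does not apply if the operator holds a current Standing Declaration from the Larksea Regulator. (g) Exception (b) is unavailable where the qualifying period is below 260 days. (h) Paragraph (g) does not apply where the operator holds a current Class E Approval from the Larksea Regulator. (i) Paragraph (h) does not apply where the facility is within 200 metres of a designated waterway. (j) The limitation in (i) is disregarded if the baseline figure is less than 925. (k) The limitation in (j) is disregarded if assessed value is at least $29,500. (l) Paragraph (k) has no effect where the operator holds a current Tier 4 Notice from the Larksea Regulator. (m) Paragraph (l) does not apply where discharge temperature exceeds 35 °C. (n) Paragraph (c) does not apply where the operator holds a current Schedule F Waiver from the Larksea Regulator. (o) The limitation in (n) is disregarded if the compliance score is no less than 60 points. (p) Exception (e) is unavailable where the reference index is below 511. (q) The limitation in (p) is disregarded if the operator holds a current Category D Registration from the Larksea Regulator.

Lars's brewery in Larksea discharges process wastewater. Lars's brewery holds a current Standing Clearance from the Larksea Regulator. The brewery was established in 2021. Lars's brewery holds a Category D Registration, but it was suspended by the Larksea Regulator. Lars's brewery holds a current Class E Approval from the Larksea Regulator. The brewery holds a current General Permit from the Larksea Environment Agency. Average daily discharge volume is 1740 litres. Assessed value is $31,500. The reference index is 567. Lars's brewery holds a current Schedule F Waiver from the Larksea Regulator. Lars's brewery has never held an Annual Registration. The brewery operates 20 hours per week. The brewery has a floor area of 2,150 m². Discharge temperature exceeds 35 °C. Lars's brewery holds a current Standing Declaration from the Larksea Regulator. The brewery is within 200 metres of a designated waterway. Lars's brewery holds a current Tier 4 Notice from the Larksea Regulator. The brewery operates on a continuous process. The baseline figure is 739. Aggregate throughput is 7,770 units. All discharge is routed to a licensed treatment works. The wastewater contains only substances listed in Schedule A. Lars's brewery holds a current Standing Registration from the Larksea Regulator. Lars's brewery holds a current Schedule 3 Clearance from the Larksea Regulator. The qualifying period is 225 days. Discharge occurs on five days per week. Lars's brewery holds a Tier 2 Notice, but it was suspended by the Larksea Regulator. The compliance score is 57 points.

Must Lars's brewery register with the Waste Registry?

Exception (a) requires that the operator holds a current Annual Registration from the Larksea Regulator; but the Annual Registration is not current, so (a) is unavailable.
Exception (b): a current Standing Clearance is held; average daily discharge volume is 1740 litres, below the 1790 litres limit; a current Standing Registration is held — every condition holds. But applying paragraphs (g)–(m): (g) is engaged — the qualifying period is 225 days, below the 260 days limit. (h) would limit (g) — a current Class E Approval is held — but (i) sets (h) aside: (i) applies — the brewery is within 200 m of a designated waterway. (j) operates (the baseline figure is 739, less than the 925 limit), but is set aside by (k): (k) operates against (j): assessed value is $31,500, meeting the $29,500 threshold. (l) would limit (k) — a current Tier 4 Notice is held — but (m) sets (l) aside: (m) applies — discharge temperature exceeds 35 °C. So (b) is unavailable.
Exception (c) does not apply: the facility operates on a continuous process.
Exception (d) fails — the Tier 2 Notice is not current.
Exception (e) does not apply: discharge occurs on five days per week.
Every exception is unavailable, so the rule governs.

Yes — Lars's brewery must register with the Waste Registry.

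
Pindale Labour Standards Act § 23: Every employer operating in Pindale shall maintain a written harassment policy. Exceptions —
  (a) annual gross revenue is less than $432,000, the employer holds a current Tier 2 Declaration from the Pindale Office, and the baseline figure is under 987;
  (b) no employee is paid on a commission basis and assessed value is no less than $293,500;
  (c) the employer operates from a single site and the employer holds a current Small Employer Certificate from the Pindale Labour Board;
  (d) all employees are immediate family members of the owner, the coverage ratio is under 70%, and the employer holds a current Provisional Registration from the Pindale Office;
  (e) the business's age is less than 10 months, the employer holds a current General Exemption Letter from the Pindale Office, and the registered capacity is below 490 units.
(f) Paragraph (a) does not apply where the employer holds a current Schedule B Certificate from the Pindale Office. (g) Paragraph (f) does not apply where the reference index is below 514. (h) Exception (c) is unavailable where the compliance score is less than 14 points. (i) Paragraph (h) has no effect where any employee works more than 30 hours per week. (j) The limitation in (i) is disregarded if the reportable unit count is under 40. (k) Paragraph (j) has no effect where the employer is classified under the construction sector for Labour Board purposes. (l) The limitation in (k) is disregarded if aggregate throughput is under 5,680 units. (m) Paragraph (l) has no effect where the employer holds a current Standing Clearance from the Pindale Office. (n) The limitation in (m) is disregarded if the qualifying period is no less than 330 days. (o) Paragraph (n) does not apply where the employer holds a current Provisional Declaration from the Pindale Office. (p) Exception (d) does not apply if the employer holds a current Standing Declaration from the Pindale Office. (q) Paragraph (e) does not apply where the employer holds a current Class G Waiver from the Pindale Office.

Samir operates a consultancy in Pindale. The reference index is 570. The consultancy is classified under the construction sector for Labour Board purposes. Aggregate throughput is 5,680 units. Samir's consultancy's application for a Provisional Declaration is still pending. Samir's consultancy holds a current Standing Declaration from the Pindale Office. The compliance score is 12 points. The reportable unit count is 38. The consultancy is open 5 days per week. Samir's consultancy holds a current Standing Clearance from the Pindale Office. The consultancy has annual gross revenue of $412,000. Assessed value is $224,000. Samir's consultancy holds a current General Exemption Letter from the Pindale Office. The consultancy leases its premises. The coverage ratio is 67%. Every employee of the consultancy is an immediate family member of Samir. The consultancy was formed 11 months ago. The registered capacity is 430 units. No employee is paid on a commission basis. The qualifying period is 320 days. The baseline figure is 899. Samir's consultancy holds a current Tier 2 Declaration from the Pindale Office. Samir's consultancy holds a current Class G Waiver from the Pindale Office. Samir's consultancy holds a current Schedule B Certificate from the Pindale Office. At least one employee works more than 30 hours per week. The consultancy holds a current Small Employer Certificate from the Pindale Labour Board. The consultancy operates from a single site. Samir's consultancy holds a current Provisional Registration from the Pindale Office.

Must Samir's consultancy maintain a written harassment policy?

No — exception (c) applies; Samir's consultancy is not required to maintain a written harassment policy.

Exception (a) is satisfied on its face — annual gross revenue is $412,000, less than the $432,000 limit; a current Tier 2 Declaration is held; the baseline figure is 899, under the 987 limit. But applying paragraphs (f)–(g): (f) operates — a current Schedule B Certificate is held. (g) is not engaged (the reference index is 570, not below 514), so (f) stands. Exception (a) does not apply.
Exception (b) requires that assessed value is no less than $293,500; but assessed value is $224,000, short of $293,500, so (b) is unavailable.
Exception (c) is satisfied on its face — the employer operates from a single site; a current Small Employer Certificate is held. Under paragraphs (h)–(o): (h) operates (the compliance score is 12 points, less than the 14 points limit), but is set aside by (i): (i) applies — at least one employee exceeds 30 hours/week. (j) is triggered (the reportable unit count is 38, under the 40 limit), but is itself disapplied by (k): (k) operates against (j): the consultancy is classified under the construction sector. (l) is inapplicable (aggregate throughput is 5,680 units, not under 5,680 units), so (k) stands. (c) remains available.
Exception (d)'s conditions are all satisfied: every employee is an immediate family member; the coverage ratio is 67%, under the 70% limit; a current Provisional Registration is held. But applying paragraph (p): (p) is triggered — a current Standing Declaration is held. Exception (d) does not apply.
Exception (e) fails — the business's age is 11 months, not less than 10 months.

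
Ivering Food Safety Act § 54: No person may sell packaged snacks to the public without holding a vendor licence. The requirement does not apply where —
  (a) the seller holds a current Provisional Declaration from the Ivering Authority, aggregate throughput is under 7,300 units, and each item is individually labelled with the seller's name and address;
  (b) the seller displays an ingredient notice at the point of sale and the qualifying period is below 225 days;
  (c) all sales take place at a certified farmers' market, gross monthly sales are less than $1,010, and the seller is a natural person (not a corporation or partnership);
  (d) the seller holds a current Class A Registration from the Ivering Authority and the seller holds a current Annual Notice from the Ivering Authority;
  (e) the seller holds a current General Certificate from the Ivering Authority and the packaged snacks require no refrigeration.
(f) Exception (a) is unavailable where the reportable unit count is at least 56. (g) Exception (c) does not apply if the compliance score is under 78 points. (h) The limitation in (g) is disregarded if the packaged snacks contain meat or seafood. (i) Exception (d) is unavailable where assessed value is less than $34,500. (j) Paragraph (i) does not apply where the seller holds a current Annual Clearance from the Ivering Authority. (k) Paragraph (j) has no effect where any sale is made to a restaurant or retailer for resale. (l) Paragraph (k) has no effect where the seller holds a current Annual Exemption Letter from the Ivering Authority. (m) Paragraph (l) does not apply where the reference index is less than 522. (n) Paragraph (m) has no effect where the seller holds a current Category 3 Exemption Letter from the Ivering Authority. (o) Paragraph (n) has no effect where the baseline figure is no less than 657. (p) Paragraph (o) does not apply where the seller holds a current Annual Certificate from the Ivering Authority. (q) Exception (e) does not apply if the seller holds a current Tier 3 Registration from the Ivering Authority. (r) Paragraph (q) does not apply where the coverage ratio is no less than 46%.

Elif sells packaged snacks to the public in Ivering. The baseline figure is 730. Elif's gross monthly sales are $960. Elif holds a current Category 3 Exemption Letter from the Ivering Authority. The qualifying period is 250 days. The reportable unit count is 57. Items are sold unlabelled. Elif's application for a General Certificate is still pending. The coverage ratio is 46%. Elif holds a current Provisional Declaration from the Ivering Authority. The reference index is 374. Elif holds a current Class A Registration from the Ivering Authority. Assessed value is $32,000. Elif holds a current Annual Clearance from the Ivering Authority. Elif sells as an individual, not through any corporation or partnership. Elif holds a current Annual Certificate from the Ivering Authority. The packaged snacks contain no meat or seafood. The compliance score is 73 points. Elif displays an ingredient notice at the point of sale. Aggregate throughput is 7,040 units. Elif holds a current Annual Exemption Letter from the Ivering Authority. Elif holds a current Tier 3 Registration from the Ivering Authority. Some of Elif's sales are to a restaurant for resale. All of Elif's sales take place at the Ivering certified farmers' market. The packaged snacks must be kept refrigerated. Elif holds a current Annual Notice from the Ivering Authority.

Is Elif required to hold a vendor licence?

No — exception (d) applies; Elif is not required to hold a vendor licence.

Exception (a) fails — items are sold unlabelled.
Exception (b) does not apply: the qualifying period is 250 days, not below 225 days.
All of (c)'s requirements are met (all sales are at a certified farmers' market; gross monthly sales are $960, less than the $1,010 limit; the seller is a natural person). But: (g) applies — the compliance score is 73 points, under the 78 points limit. (h), which would lift (g), does not operate here — the packaged snacks contain no meat or seafood. Exception (c) does not apply.
All of (d)'s requirements are met (a current Class A Registration is held; a current Annual Notice is held). Applying paragraphs (i)–(p): (i) would limit (d) — assessed value is $32,000, less than the $34,500 limit — but (j) sets (i) aside: (j) operates — a current Annual Clearance is held. (k) is triggered (some sales are to a restaurant for resale), but is set aside by (l): (l) applies — a current Annual Exemption Letter is held. (m) applies (the reference index is 374, less than the 522 limit), but is overridden by (n): (n) operates against (m): a current Category 3 Exemption Letter is held. (o) would limit (n) — the baseline figure is 730, meeting the 657 threshold — but (p) sets (o) aside: (p) applies — a current Annual Certificate is held. (d) remains available.
Exception (e) requires that the seller holds a current General Certificate from the Ivering Authority; but no current General Certificate is held, so (e) is unavailable.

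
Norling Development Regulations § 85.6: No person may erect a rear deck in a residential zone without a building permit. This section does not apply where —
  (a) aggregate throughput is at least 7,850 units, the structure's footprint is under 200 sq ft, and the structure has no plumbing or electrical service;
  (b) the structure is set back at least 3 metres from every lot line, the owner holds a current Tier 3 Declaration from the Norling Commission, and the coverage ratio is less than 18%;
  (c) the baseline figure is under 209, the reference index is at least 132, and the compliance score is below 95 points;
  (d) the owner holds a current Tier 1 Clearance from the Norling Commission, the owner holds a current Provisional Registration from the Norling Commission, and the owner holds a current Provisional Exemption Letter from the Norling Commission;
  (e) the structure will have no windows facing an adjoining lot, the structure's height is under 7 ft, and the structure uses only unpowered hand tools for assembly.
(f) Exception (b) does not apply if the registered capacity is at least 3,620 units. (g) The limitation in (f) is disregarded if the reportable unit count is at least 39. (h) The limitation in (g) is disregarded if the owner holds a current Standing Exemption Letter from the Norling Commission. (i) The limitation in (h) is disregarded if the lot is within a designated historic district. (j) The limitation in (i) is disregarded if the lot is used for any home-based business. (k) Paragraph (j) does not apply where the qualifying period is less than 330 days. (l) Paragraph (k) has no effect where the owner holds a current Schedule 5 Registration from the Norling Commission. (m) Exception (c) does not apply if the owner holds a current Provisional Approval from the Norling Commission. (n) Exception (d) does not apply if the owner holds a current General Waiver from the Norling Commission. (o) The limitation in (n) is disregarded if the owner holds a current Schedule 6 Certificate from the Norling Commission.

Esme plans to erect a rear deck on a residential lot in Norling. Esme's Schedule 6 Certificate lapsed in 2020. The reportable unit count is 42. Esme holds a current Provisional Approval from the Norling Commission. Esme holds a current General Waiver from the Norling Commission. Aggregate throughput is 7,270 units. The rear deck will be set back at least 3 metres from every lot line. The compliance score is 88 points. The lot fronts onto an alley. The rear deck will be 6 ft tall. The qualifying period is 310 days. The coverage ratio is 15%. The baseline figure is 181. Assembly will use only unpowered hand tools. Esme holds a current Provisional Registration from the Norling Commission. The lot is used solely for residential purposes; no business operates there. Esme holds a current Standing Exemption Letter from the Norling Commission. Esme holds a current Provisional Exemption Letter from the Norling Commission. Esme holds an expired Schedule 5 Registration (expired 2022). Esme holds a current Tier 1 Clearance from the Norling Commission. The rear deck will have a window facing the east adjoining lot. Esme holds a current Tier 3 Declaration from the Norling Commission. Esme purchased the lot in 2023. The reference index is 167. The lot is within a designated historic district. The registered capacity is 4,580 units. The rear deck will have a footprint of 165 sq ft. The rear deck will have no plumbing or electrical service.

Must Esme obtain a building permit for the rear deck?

Exception (a) does not apply: aggregate throughput is 7,270 units, short of 7,850 units.
Exception (b)'s conditions are all satisfied: the setback is at least 3 m on every side; a current Tier 3 Declaration is held; the coverage ratio is 15%, less than the 18% limit. Considering the limiting provisions: (f) would limit (b) — the registered capacity is 4,580 units, meeting the 3,620 units threshold — but (g) sets (f) aside: (g) operates against (f): the reportable unit count is 42, meeting the 39 threshold. (h) applies (a current Standing Exemption Letter is held), but yields to (i): (i) is triggered — the lot is in a historic district. (j), which would lift (i), is inapplicable — the lot is solely residential. (b) remains available.
All of (c)'s requirements are met (the baseline figure is 181, under the 209 limit; the reference index is 167, meeting the 132 threshold; the compliance score is 88 points, below the 95 points limit). But: (m) operates against (c): a current Provisional Approval is held. So (c) is unavailable.
All of (d)'s requirements are met (a current Tier 1 Clearance is held; a current Provisional Registration is held; a current Provisional Exemption Letter is held). However, paragraphs (n)–(o) must be considered: (n) operates against (d): a current General Waiver is held. (o), which would lift (n), is not triggered — the Schedule 6 Certificate is not current. So (d) is unavailable.
Exception (e) fails — a window faces an adjoining lot.

No — exception (b) applies; Esme does not need a building permit.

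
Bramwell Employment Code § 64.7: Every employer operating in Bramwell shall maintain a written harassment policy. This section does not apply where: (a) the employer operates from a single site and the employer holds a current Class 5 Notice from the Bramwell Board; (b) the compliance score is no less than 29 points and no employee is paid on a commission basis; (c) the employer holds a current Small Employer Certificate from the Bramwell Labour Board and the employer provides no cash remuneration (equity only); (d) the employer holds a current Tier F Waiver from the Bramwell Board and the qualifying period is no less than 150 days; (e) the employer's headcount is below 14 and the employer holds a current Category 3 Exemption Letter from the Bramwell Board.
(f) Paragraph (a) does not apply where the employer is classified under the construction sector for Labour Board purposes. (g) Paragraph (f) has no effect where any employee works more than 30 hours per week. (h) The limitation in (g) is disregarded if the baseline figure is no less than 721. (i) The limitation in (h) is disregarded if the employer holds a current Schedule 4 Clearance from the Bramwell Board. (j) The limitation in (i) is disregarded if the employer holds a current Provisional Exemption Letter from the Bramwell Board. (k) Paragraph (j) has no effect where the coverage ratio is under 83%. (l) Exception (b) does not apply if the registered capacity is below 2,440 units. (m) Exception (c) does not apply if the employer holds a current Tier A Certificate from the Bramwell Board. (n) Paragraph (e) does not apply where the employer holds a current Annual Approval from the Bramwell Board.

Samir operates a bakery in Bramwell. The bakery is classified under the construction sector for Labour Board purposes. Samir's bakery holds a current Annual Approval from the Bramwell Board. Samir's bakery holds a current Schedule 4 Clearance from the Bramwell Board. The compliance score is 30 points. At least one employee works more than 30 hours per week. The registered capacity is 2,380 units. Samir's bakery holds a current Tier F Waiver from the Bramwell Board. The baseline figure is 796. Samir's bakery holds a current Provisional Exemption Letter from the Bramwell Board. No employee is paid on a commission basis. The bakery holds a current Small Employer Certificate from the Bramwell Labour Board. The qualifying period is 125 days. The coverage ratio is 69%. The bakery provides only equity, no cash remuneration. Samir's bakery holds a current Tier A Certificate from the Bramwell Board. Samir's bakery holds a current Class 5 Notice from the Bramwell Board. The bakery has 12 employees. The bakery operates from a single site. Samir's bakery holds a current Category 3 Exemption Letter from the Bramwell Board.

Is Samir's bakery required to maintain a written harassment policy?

Exception (a)'s conditions are all satisfied: the employer operates from a single site; a current Class 5 Notice is held. Considering the limiting provisions: (f) would limit (a) — the bakery is classified under the construction sector — but (g) sets (f) aside: (g) operates against (f): at least one employee exceeds 30 hours/week. (h) applies (the baseline figure is 796, meeting the 721 threshold), but is overridden by (i): (i) is engaged — a current Schedule 4 Clearance is held. (j) would limit (i) — a current Provisional Exemption Letter is held — but (k) sets (j) aside: (k) applies — the coverage ratio is 69%, under the 83% limit. Exception (a) stands.
All of (b)'s requirements are met (the compliance score is 30 points, meeting the 29 points threshold; no employee is paid on commission). However, paragraph (l) must be considered: (l) operates against (b): the registered capacity is 2,380 units, below the 2,440 units limit. So (b) is unavailable.
Exception (c): a current Small Employer Certificate is held; remuneration is equity-only — every condition holds. Turning to paragraph (m): (m) applies — a current Tier A Certificate is held. Exception (c) does not apply.
Exception (d) fails — the qualifying period is 125 days, short of 150 days.
Exception (e)'s conditions are all satisfied: the employer's headcount is 12, below the 14 limit; a current Category 3 Exemption Letter is held. But: (n) is triggered — a current Annual Approval is held. So (e) is unavailable.

No — exception (a) applies; Samir's bakery is not required to maintain a written harassment policy.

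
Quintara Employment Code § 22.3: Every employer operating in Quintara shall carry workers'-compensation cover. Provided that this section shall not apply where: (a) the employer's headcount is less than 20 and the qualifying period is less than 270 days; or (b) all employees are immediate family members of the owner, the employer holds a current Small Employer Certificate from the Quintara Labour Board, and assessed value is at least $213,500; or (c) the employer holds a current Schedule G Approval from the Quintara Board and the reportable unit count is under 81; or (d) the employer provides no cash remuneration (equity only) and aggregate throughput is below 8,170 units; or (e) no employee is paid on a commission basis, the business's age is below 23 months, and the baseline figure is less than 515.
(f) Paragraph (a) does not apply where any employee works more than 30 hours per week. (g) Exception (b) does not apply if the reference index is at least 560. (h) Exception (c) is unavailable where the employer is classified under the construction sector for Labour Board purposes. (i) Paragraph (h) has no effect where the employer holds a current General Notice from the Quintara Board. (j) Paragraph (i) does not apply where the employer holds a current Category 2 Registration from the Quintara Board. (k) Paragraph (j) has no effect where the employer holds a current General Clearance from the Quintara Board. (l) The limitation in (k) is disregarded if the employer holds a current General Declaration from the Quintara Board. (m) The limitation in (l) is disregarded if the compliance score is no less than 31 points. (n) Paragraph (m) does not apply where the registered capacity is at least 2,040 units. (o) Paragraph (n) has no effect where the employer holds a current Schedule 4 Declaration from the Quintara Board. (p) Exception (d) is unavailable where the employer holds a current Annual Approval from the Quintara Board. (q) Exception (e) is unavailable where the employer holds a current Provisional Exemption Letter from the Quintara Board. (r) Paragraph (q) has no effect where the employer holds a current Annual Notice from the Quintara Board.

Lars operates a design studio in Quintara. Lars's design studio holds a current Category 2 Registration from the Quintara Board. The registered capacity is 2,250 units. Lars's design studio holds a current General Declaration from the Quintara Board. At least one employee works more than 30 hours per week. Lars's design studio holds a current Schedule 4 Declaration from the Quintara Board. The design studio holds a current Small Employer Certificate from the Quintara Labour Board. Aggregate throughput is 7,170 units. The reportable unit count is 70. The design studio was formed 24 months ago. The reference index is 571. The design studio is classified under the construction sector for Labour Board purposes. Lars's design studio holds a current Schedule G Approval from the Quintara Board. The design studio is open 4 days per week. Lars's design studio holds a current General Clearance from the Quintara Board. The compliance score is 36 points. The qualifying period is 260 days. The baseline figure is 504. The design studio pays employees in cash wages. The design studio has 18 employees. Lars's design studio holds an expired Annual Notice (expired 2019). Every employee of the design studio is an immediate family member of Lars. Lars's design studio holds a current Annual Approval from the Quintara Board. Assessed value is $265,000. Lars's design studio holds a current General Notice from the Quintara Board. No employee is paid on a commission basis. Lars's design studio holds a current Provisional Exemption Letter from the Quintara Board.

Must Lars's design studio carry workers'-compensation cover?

Exception (a)'s conditions are all satisfied: the employer's headcount is 18, less than the 20 limit; the qualifying period is 260 days, less than the 270 days limit. But: (f) applies — at least one employee exceeds 30 hours/week. So (a) is unavailable.
All of (b)'s requirements are met (every employee is an immediate family member; a current Small Employer Certificate is held; assessed value is $265,000, meeting the $213,500 threshold). Turning to paragraph (g): (g) operates against (b): the reference index is 571, meeting the 560 threshold. So (b) is unavailable.
All of (c)'s requirements are met (a current Schedule G Approval is held; the reportable unit count is 70, under the 81 limit). Applying paragraphs (h)–(o): (h) applies (the design studio is classified under the construction sector), but yields to (i): (i) operates against (h): a current General Notice is held. (j) operates (a current Category 2 Registration is held), but is itself disapplied by (k): (k) is triggered — a current General Clearance is held. (l) would limit (k) — a current General Declaration is held — but (m) sets (l) aside: (m) is triggered — the compliance score is 36 points, meeting the 31 points threshold. (n) operates (the registered capacity is 2,250 units, meeting the 2,040 units threshold), but is overridden by (o): (o) operates against (n): a current Schedule 4 Declaration is held. Exception (c) stands.
Exception (d) requires that the employer provides no cash remuneration (equity only); but employees are paid cash wages, so (d) is unavailable.
Exception (e) requires that the business's age is below 23 months; but the business's age is 24 months, not below 23 months, so (e) is unavailable.

No — exception (c) applies; Lars's design studio is not required to carry workers'-compensation cover.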